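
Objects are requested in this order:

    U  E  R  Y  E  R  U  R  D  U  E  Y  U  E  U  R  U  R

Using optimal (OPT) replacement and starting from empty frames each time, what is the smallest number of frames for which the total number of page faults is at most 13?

f=1: 18 faults
f=2: 11 faults
f=3: 8 faults
f=4: 6 faults
f=5: 5 faults
Smallest f with faults ≤ 13 is 2.

2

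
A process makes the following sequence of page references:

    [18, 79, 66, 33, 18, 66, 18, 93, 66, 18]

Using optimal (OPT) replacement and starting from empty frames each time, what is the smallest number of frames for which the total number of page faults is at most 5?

f=1: 10 faults
f=2: 7 faults
f=3: 5 faults
f=4: 5 faults
f=5: 5 faults
Smallest f with faults ≤ 5 is 3.

3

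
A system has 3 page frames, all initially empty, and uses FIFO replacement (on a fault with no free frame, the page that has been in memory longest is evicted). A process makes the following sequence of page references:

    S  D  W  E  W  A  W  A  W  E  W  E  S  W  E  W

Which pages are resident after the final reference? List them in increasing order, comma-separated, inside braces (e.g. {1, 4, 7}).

S → miss, frames (S)
D → miss, frames (S D)
W → miss, frames (S D W)
E → miss, evict S, frames (D W E)
W → hit
A → miss, evict D, frames (W E A)
W → hit
A → hit
W → hit
E → hit
W → hit
E → hit
S → miss, evict W, frames (E A S)
W → miss, evict E, frames (A S W)
E → miss, evict A, frames (S W E)
W → hit

{E, S, W}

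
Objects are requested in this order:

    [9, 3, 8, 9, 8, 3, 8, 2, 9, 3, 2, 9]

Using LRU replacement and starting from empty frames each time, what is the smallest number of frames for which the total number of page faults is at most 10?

2

f=1: 12 faults
f=2: 10 faults
f=3: 6 faults
f=4: 4 faults
Smallest f with faults ≤ 10 is 2.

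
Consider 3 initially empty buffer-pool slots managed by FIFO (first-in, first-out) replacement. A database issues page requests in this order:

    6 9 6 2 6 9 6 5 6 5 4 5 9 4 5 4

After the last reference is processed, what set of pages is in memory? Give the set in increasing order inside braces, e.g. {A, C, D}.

{4, 5, 9}

6 → fault, frames [6]
9 → fault, frames [6, 9]
6 → hit
2 → fault, frames [6, 9, 2]
6 → hit
9 → hit
6 → hit
5 → fault, evict 6, frames [9, 2, 5]
6 → fault, evict 9, frames [2, 5, 6]
5 → hit
4 → fault, evict 2, frames [5, 6, 4]
5 → hit
9 → fault, evict 5, frames [6, 4, 9]
4 → hit
5 → fault, evict 6, frames [4, 9, 5]
4 → hit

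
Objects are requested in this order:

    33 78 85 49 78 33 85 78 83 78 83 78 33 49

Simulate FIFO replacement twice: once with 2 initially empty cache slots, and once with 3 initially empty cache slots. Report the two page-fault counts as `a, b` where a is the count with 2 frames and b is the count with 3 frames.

11, 8

2 frames: F F F F F F F F F . . . F F → 11 faults.
3 frames: F F F F . F . F F . . . . F → 8 faults.
8 < 11: adding a frame reduced faults, as is typical.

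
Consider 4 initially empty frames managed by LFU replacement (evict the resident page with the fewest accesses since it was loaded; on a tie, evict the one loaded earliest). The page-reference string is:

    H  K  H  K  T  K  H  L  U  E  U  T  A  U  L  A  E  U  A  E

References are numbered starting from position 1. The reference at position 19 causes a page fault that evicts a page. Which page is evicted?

E

pos 1: H -> miss, frames [H]
pos 2: K -> miss, frames [H, K]
pos 3: H -> hit
pos 4: K -> hit
pos 5: T -> miss, frames [H, K, T]
pos 6: K -> hit
pos 7: H -> hit
pos 8: L -> miss, frames [H, K, T, L]
pos 9: U -> miss, evict T, frames [H, K, L, U]
pos 10: E -> miss, evict L, frames [H, K, U, E]
pos 11: U -> hit
pos 12: T -> miss, evict E, frames [H, K, U, T]
pos 13: A -> miss, evict T, frames [H, K, U, A]
pos 14: U -> hit
pos 15: L -> miss, evict A, frames [H, K, U, L]
pos 16: A -> miss, evict L, frames [H, K, U, A]
pos 17: E -> miss, evict A, frames [H, K, U, E]
pos 18: U -> hit
pos 19: A -> miss, evict E, frames [H, K, U, A]
At position 19, page E is evicted.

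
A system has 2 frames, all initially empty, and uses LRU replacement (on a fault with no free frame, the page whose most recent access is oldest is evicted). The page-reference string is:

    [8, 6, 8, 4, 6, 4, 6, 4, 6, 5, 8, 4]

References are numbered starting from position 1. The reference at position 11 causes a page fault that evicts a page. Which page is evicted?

pos 1: 8 -> fault, frames (8)
pos 2: 6 -> fault, frames (8 6)
pos 3: 8 -> hit
pos 4: 4 -> fault, evict 6, frames (8 4)
pos 5: 6 -> fault, evict 8, frames (4 6)
pos 6: 4 -> hit
pos 7: 6 -> hit
pos 8: 4 -> hit
pos 9: 6 -> hit
pos 10: 5 -> fault, evict 4, frames (6 5)
pos 11: 8 -> fault, evict 6, frames (5 8)
At position 11, page 6 is evicted.

6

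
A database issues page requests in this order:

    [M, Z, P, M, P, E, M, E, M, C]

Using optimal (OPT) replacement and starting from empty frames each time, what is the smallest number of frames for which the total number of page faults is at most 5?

f=1: 10 faults
f=2: 5 faults
f=3: 5 faults
f=4: 5 faults
f=5: 5 faults
Smallest f with faults ≤ 5 is 2.

2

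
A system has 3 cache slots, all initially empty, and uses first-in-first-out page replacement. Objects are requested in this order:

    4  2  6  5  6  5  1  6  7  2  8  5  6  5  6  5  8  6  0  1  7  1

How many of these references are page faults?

13

4 -> fault, frames {4}
2 -> fault, frames {4,2}
6 -> fault, frames {4,2,6}
5 -> fault, evict 4, frames {2,6,5}
6 -> hit
5 -> hit
1 -> fault, evict 2, frames {6,5,1}
6 -> hit
7 -> fault, evict 6, frames {5,1,7}
2 -> fault, evict 5, frames {1,7,2}
8 -> fault, evict 1, frames {7,2,8}
5 -> fault, evict 7, frames {2,8,5}
6 -> fault, evict 2, frames {8,5,6}
5 -> hit
6 -> hit
5 -> hit
8 -> hit
6 -> hit
0 -> fault, evict 8, frames {5,6,0}
1 -> fault, evict 5, frames {6,0,1}
7 -> fault, evict 6, frames {0,1,7}
1 -> hit
Page faults: 13.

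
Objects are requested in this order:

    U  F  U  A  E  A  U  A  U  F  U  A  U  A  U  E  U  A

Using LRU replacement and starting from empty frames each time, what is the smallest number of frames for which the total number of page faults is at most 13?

2

f=1: 18 faults
f=2: 9 faults
f=3: 6 faults
f=4: 4 faults
Smallest f with faults ≤ 13 is 2.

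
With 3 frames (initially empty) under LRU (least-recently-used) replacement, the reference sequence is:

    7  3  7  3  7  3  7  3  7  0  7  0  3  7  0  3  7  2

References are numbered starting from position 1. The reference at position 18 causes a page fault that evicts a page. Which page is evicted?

0

pos 1: 7: fault, frames {7}
pos 2: 3: fault, frames {7,3}
pos 3: 7: hit
pos 4: 3: hit
pos 5: 7: hit
pos 6: 3: hit
pos 7: 7: hit
pos 8: 3: hit
pos 9: 7: hit
pos 10: 0: fault, frames {3,7,0}
pos 11: 7: hit
pos 12: 0: hit
pos 13: 3: hit
pos 14: 7: hit
pos 15: 0: hit
pos 16: 3: hit
pos 17: 7: hit
pos 18: 2: fault, evict 0, frames {3,7,2}
At position 18, page 0 is evicted.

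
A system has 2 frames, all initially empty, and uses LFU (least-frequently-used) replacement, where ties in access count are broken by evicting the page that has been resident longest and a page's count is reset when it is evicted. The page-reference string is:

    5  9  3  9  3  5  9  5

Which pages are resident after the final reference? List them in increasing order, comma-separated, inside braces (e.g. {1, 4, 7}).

5 -> fault, frames [5]
9 -> fault, frames [5, 9]
3 -> fault, evict 5, frames [9, 3]
9 -> hit
3 -> hit
5 -> fault, evict 9, frames [3, 5]
9 -> fault, evict 5, frames [3, 9]
5 -> fault, evict 9, frames [3, 5]

{3, 5}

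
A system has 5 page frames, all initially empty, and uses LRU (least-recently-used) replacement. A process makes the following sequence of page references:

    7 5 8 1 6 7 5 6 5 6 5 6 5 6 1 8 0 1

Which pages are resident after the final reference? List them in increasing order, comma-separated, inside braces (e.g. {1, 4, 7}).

{0, 1, 5, 6, 8}

7 → fault, frames (7)
5 → fault, frames (7 5)
8 → fault, frames (7 5 8)
1 → fault, frames (7 5 8 1)
6 → fault, frames (7 5 8 1 6)
7 → hit
5 → hit
6 → hit
5 → hit
6 → hit
5 → hit
6 → hit
5 → hit
6 → hit
1 → hit
8 → hit
0 → fault, evict 7, frames (5 6 1 8 0)
1 → hit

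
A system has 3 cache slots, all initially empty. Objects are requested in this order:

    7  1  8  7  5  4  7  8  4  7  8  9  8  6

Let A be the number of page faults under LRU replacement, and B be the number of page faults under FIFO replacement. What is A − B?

-1

Under LRU: F F F . F F . F . . . F . F → 8 faults.
Under FIFO: F F F . F F F F . . . F . F → 9 faults.
A − B = 8 − 9 = -1.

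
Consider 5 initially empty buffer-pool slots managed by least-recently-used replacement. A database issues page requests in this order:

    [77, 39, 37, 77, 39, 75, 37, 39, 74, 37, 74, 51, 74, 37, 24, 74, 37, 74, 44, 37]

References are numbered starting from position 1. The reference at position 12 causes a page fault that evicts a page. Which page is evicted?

77

pos 1: 77: miss, frames [77]
pos 2: 39: miss, frames [77, 39]
pos 3: 37: miss, frames [77, 39, 37]
pos 4: 77: hit
pos 5: 39: hit
pos 6: 75: miss, frames [37, 77, 39, 75]
pos 7: 37: hit
pos 8: 39: hit
pos 9: 74: miss, frames [77, 75, 37, 39, 74]
pos 10: 37: hit
pos 11: 74: hit
pos 12: 51: miss, evict 77, frames [75, 39, 37, 74, 51]
At position 12, page 77 is evicted.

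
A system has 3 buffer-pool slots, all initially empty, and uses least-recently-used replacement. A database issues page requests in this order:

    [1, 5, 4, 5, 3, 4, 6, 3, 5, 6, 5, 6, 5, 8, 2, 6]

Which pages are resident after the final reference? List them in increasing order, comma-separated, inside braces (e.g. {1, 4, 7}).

{2, 6, 8}

1 -> miss, frames {1}
5 -> miss, frames {1,5}
4 -> miss, frames {1,5,4}
5 -> hit
3 -> miss, evict 1, frames {4,5,3}
4 -> hit
6 -> miss, evict 5, frames {3,4,6}
3 -> hit
5 -> miss, evict 4, frames {6,3,5}
6 -> hit
5 -> hit
6 -> hit
5 -> hit
8 -> miss, evict 3, frames {6,5,8}
2 -> miss, evict 6, frames {5,8,2}
6 -> miss, evict 5, frames {8,2,6}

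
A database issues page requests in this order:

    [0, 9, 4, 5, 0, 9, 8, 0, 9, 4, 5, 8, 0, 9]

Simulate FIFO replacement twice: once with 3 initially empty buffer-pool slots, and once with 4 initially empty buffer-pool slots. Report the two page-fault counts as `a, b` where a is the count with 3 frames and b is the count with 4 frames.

3 frames: F F F F F F F . . F F . F F → 11 faults.
4 frames: F F F F . . F F F F F F F F → 12 faults.
12 > 11: adding a frame increased faults — Belady's anomaly.

11, 12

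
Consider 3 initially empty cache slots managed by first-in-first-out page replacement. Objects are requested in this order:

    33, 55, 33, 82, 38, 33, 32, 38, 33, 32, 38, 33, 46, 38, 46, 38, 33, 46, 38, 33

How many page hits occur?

33 → fault, frames (33)
55 → fault, frames (33 55)
33 → hit
82 → fault, frames (33 55 82)
38 → fault, evict 33, frames (55 82 38)
33 → fault, evict 55, frames (82 38 33)
32 → fault, evict 82, frames (38 33 32)
38 → hit
33 → hit
32 → hit
38 → hit
33 → hit
46 → fault, evict 38, frames (33 32 46)
38 → fault, evict 33, frames (32 46 38)
46 → hit
38 → hit
33 → fault, evict 32, frames (46 38 33)
46 → hit
38 → hit
33 → hit
Hits: 11.

11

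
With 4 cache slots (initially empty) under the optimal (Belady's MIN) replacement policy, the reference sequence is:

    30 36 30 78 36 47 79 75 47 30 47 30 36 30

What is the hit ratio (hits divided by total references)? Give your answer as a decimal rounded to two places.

0.57

30: miss, frames {30}
36: miss, frames {30,36}
30: hit
78: miss, frames {30,36,78}
36: hit
47: miss, frames {30,36,78,47}
79: miss, evict 78, frames {30,36,47,79}
75: miss, evict 79, frames {30,36,47,75}
47: hit
30: hit
47: hit
30: hit
36: hit
30: hit
Hits: 8 of 14 references → 8/14 = 0.5714.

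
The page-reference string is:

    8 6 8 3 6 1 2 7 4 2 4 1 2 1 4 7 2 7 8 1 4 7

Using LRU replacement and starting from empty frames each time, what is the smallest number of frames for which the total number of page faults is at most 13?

4

f=1: 22 faults
f=2: 18 faults
f=3: 14 faults
f=4: 10 faults
f=5: 8 faults
f=6: 8 faults
f=7: 7 faults
Smallest f with faults ≤ 13 is 4.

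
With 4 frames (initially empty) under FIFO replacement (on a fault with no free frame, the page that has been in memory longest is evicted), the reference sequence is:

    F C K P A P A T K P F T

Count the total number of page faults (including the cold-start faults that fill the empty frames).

7

F → fault, frames [F]
C → fault, frames [F, C]
K → fault, frames [F, C, K]
P → fault, frames [F, C, K, P]
A → fault, evict F, frames [C, K, P, A]
P → hit
A → hit
T → fault, evict C, frames [K, P, A, T]
K → hit
P → hit
F → fault, evict K, frames [P, A, T, F]
T → hit
Page faults: 7.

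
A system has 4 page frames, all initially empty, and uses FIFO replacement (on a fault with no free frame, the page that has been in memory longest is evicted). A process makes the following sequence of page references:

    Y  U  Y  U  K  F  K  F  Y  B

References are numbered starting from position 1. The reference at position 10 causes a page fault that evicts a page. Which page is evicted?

Y

pos 1: Y → miss, frames (Y)
pos 2: U → miss, frames (Y U)
pos 3: Y → hit
pos 4: U → hit
pos 5: K → miss, frames (Y U K)
pos 6: F → miss, frames (Y U K F)
pos 7: K → hit
pos 8: F → hit
pos 9: Y → hit
pos 10: B → miss, evict Y, frames (U K F B)
At position 10, page Y is evicted.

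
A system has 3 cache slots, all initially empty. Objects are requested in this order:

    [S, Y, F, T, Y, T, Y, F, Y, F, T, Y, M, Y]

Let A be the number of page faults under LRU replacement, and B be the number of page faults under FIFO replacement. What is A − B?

Under LRU: F F F F . . . . . . . . F . → 5 faults.
Under FIFO: F F F F . . . . . . . . F F → 6 faults.
A − B = 5 − 6 = -1.

-1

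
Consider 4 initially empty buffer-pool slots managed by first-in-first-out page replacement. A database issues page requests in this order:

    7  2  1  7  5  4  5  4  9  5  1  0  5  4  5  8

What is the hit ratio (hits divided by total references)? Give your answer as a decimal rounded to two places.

0.50

7 -> miss, frames {7}
2 -> miss, frames {7,2}
1 -> miss, frames {7,2,1}
7 -> hit
5 -> miss, frames {7,2,1,5}
4 -> miss, evict 7, frames {2,1,5,4}
5 -> hit
4 -> hit
9 -> miss, evict 2, frames {1,5,4,9}
5 -> hit
1 -> hit
0 -> miss, evict 1, frames {5,4,9,0}
5 -> hit
4 -> hit
5 -> hit
8 -> miss, evict 5, frames {4,9,0,8}
Hits: 8 of 16 references → 8/16 = 0.5000.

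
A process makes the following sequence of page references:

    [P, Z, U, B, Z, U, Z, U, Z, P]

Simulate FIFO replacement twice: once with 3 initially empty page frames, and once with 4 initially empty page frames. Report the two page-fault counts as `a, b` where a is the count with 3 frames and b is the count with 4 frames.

3 frames: F F F F . . . . . F → 5 faults.
4 frames: F F F F . . . . . . → 4 faults.
4 < 5: adding a frame reduced faults, as is typical.

5, 4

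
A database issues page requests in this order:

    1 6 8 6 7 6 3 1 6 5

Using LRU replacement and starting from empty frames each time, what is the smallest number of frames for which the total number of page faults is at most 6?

f=1: 10 faults
f=2: 8 faults
f=3: 7 faults
f=4: 7 faults
f=5: 6 faults
f=6: 6 faults
Smallest f with faults ≤ 6 is 5.

5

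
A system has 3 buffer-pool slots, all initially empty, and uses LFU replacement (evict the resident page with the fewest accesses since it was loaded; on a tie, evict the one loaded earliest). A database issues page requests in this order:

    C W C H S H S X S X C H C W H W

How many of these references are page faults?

11

C: miss, frames [C]
W: miss, frames [C, W]
C: hit
H: miss, frames [C, W, H]
S: miss, evict W, frames [C, H, S]
H: hit
S: hit
X: miss, evict C, frames [H, S, X]
S: hit
X: hit
C: miss, evict H, frames [S, X, C]
H: miss, evict C, frames [S, X, H]
C: miss, evict H, frames [S, X, C]
W: miss, evict C, frames [S, X, W]
H: miss, evict W, frames [S, X, H]
W: miss, evict H, frames [S, X, W]
Page faults: 11.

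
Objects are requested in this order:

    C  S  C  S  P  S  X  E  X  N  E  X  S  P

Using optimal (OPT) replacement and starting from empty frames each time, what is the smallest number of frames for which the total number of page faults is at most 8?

f=1: 14 faults
f=2: 9 faults
f=3: 8 faults
f=4: 7 faults
f=5: 6 faults
f=6: 6 faults
Smallest f with faults ≤ 8 is 3.

3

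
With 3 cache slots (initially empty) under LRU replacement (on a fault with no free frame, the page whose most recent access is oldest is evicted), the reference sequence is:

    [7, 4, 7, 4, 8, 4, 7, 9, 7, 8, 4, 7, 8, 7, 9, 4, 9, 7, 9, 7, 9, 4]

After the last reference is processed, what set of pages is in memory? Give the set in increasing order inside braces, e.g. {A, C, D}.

7 → fault, frames (7)
4 → fault, frames (7 4)
7 → hit
4 → hit
8 → fault, frames (7 4 8)
4 → hit
7 → hit
9 → fault, evict 8, frames (4 7 9)
7 → hit
8 → fault, evict 4, frames (9 7 8)
4 → fault, evict 9, frames (7 8 4)
7 → hit
8 → hit
7 → hit
9 → fault, evict 4, frames (8 7 9)
4 → fault, evict 8, frames (7 9 4)
9 → hit
7 → hit
9 → hit
7 → hit
9 → hit
4 → hit

{4, 7, 9}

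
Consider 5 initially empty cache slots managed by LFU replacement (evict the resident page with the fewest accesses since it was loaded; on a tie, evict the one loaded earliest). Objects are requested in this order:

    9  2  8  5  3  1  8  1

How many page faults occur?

6

9 → miss, frames {9}
2 → miss, frames {9,2}
8 → miss, frames {9,2,8}
5 → miss, frames {9,2,8,5}
3 → miss, frames {9,2,8,5,3}
1 → miss, evict 9, frames {2,8,5,3,1}
8 → hit
1 → hit
Page faults: 6.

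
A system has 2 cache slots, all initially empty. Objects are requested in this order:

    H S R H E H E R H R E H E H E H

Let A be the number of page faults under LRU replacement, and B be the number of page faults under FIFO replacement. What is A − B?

Under LRU: F F F F F . . F F . F F . . . . → 9 faults.
Under FIFO: F F F F F . . F F . F . . . . . → 8 faults.
A − B = 9 − 8 = 1.

1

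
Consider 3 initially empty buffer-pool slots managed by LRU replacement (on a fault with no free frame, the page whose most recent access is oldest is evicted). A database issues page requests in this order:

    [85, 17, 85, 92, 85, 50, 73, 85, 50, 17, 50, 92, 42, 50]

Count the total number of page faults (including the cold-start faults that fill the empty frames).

8

85: miss, frames (85)
17: miss, frames (85 17)
85: hit
92: miss, frames (17 85 92)
85: hit
50: miss, evict 17, frames (92 85 50)
73: miss, evict 92, frames (85 50 73)
85: hit
50: hit
17: miss, evict 73, frames (85 50 17)
50: hit
92: miss, evict 85, frames (17 50 92)
42: miss, evict 17, frames (50 92 42)
50: hit
Page faults: 8.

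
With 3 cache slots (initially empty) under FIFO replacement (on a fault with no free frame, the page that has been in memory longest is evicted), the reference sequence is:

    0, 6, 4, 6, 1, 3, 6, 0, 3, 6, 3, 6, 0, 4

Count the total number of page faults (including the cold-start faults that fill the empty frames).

0: miss, frames [0]
6: miss, frames [0, 6]
4: miss, frames [0, 6, 4]
6: hit
1: miss, evict 0, frames [6, 4, 1]
3: miss, evict 6, frames [4, 1, 3]
6: miss, evict 4, frames [1, 3, 6]
0: miss, evict 1, frames [3, 6, 0]
3: hit
6: hit
3: hit
6: hit
0: hit
4: miss, evict 3, frames [6, 0, 4]
Page faults: 8.

8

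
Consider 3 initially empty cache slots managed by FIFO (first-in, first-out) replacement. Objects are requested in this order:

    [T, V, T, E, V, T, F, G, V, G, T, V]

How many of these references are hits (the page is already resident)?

T → fault, frames {T}
V → fault, frames {T,V}
T → hit
E → fault, frames {T,V,E}
V → hit
T → hit
F → fault, evict T, frames {V,E,F}
G → fault, evict V, frames {E,F,G}
V → fault, evict E, frames {F,G,V}
G → hit
T → fault, evict F, frames {G,V,T}
V → hit
Hits: 5.

5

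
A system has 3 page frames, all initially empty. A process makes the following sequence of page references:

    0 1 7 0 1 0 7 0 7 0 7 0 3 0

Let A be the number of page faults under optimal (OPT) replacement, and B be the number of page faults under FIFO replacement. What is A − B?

-1

Under OPT: F F F . . . . . . . . . F . → 4 faults.
Under FIFO: F F F . . . . . . . . . F F → 5 faults.
A − B = 4 − 5 = -1.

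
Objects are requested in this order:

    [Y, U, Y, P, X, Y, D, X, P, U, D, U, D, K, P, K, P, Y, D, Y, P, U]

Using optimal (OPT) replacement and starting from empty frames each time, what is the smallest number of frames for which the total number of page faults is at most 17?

2

f=1: 22 faults
f=2: 13 faults
f=3: 9 faults
f=4: 7 faults
f=5: 6 faults
f=6: 6 faults
Smallest f with faults ≤ 17 is 2.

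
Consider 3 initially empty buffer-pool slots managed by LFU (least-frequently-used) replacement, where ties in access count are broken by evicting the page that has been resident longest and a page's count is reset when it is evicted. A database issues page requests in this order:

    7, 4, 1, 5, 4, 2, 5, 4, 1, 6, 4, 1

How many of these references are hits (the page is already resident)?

7: fault, frames [7]
4: fault, frames [7, 4]
1: fault, frames [7, 4, 1]
5: fault, evict 7, frames [4, 1, 5]
4: hit
2: fault, evict 1, frames [4, 5, 2]
5: hit
4: hit
1: fault, evict 2, frames [4, 5, 1]
6: fault, evict 1, frames [4, 5, 6]
4: hit
1: fault, evict 6, frames [4, 5, 1]
Hits: 4.

4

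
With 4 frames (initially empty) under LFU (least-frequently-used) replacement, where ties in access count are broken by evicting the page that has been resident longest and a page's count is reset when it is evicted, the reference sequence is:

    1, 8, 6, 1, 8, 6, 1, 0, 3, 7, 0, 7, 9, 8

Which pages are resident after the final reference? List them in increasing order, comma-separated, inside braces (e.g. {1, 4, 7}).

{1, 6, 8, 9}

1 → fault, frames {1}
8 → fault, frames {1,8}
6 → fault, frames {1,8,6}
1 → hit
8 → hit
6 → hit
1 → hit
0 → fault, frames {1,8,6,0}
3 → fault, evict 0, frames {1,8,6,3}
7 → fault, evict 3, frames {1,8,6,7}
0 → fault, evict 7, frames {1,8,6,0}
7 → fault, evict 0, frames {1,8,6,7}
9 → fault, evict 7, frames {1,8,6,9}
8 → hit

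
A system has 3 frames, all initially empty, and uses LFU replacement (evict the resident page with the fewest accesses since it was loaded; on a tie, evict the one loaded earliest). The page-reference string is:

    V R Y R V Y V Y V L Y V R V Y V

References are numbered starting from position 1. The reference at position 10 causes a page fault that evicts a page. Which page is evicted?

R

pos 1: V: fault, frames (V)
pos 2: R: fault, frames (V R)
pos 3: Y: fault, frames (V R Y)
pos 4: R: hit
pos 5: V: hit
pos 6: Y: hit
pos 7: V: hit
pos 8: Y: hit
pos 9: V: hit
pos 10: L: fault, evict R, frames (V Y L)
At position 10, page R is evicted.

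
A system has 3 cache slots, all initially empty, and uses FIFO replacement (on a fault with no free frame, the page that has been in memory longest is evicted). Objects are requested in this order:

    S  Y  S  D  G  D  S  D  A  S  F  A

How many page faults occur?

S → miss, frames (S)
Y → miss, frames (S Y)
S → hit
D → miss, frames (S Y D)
G → miss, evict S, frames (Y D G)
D → hit
S → miss, evict Y, frames (D G S)
D → hit
A → miss, evict D, frames (G S A)
S → hit
F → miss, evict G, frames (S A F)
A → hit
Page faults: 7.

7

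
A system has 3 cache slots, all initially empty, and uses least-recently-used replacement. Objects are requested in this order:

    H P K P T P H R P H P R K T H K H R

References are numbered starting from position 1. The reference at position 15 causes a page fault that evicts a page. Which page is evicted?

pos 1: H: fault, frames (H)
pos 2: P: fault, frames (H P)
pos 3: K: fault, frames (H P K)
pos 4: P: hit
pos 5: T: fault, evict H, frames (K P T)
pos 6: P: hit
pos 7: H: fault, evict K, frames (T P H)
pos 8: R: fault, evict T, frames (P H R)
pos 9: P: hit
pos 10: H: hit
pos 11: P: hit
pos 12: R: hit
pos 13: K: fault, evict H, frames (P R K)
pos 14: T: fault, evict P, frames (R K T)
pos 15: H: fault, evict R, frames (K T H)
At position 15, page R is evicted.

R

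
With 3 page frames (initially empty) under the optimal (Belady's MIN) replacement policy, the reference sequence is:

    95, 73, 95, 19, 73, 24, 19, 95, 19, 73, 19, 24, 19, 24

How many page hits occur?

95 → miss, frames {95}
73 → miss, frames {95,73}
95 → hit
19 → miss, frames {95,73,19}
73 → hit
24 → miss, evict 73, frames {95,19,24}
19 → hit
95 → hit
19 → hit
73 → miss, evict 95, frames {19,24,73}
19 → hit
24 → hit
19 → hit
24 → hit
Hits: 9.

9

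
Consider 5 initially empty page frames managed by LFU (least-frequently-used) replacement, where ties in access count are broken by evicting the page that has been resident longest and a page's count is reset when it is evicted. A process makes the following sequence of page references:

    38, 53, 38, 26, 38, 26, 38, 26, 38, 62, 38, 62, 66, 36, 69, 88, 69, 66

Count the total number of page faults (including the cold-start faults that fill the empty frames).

9

38 → fault, frames (38)
53 → fault, frames (38 53)
38 → hit
26 → fault, frames (38 53 26)
38 → hit
26 → hit
38 → hit
26 → hit
38 → hit
62 → fault, frames (38 53 26 62)
38 → hit
62 → hit
66 → fault, frames (38 53 26 62 66)
36 → fault, evict 53, frames (38 26 62 66 36)
69 → fault, evict 66, frames (38 26 62 36 69)
88 → fault, evict 36, frames (38 26 62 69 88)
69 → hit
66 → fault, evict 88, frames (38 26 62 69 66)
Page faults: 9.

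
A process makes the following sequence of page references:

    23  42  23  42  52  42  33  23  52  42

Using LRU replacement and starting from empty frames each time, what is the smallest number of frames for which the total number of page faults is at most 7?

f=1: 10 faults
f=2: 7 faults
f=3: 7 faults
f=4: 4 faults
Smallest f with faults ≤ 7 is 2.

2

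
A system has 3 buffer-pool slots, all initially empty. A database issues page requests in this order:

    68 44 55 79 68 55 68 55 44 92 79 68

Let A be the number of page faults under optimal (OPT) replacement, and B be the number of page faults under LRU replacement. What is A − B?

Under OPT: F F F F . . . . F F . . → 6 faults.
Under LRU: F F F F F . . . F F F F → 9 faults.
A − B = 6 − 9 = -3.

-3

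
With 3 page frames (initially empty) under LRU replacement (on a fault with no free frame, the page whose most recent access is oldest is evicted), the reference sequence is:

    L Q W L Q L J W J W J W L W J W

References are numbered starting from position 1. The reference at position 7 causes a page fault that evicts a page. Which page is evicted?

W

pos 1: L → fault, frames (L)
pos 2: Q → fault, frames (L Q)
pos 3: W → fault, frames (L Q W)
pos 4: L → hit
pos 5: Q → hit
pos 6: L → hit
pos 7: J → fault, evict W, frames (Q L J)
At position 7, page W is evicted.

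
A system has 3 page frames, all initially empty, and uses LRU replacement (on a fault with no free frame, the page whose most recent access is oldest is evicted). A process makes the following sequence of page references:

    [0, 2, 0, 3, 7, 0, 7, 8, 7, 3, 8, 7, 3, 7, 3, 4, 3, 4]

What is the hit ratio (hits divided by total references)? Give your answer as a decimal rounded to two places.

0: miss, frames {0}
2: miss, frames {0,2}
0: hit
3: miss, frames {2,0,3}
7: miss, evict 2, frames {0,3,7}
0: hit
7: hit
8: miss, evict 3, frames {0,7,8}
7: hit
3: miss, evict 0, frames {8,7,3}
8: hit
7: hit
3: hit
7: hit
3: hit
4: miss, evict 8, frames {7,3,4}
3: hit
4: hit
Hits: 11 of 18 references → 11/18 = 0.6111.

0.61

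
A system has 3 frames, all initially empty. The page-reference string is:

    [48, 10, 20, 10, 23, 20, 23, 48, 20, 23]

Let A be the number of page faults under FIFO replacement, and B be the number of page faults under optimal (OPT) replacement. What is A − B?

1

Under FIFO: F F F . F . . F . . → 5 faults.
Under OPT: F F F . F . . . . . → 4 faults.
A − B = 5 − 4 = 1.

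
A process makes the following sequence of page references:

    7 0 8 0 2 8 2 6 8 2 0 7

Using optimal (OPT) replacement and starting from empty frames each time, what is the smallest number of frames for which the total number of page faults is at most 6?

4

f=1: 12 faults
f=2: 8 faults
f=3: 7 faults
f=4: 6 faults
f=5: 5 faults
Smallest f with faults ≤ 6 is 4.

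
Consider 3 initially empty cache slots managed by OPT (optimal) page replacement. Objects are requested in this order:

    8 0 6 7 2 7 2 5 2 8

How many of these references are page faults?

6

8 → miss, frames [8]
0 → miss, frames [8, 0]
6 → miss, frames [8, 0, 6]
7 → miss, evict 6, frames [8, 0, 7]
2 → miss, evict 0, frames [8, 7, 2]
7 → hit
2 → hit
5 → miss, evict 7, frames [8, 2, 5]
2 → hit
8 → hit
Page faults: 6.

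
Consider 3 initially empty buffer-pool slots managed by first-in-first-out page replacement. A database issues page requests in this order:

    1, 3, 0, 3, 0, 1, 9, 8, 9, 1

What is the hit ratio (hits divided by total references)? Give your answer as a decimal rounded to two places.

1 → fault, frames {1}
3 → fault, frames {1,3}
0 → fault, frames {1,3,0}
3 → hit
0 → hit
1 → hit
9 → fault, evict 1, frames {3,0,9}
8 → fault, evict 3, frames {0,9,8}
9 → hit
1 → fault, evict 0, frames {9,8,1}
Hits: 4 of 10 references → 4/10 = 0.4000.

0.40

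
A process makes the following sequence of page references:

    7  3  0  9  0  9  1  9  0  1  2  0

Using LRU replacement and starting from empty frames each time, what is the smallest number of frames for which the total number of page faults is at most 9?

2

f=1: 12 faults
f=2: 9 faults
f=3: 6 faults
f=4: 6 faults
f=5: 6 faults
f=6: 6 faults
Smallest f with faults ≤ 9 is 2.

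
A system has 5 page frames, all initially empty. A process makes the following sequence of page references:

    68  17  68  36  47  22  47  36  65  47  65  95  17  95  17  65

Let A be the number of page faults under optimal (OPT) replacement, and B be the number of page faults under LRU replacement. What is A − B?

Under OPT: F F . F F F . . F . . F . . . . → 7 faults.
Under LRU: F F . F F F . . F . . F F . . . → 8 faults.
A − B = 7 − 8 = -1.

-1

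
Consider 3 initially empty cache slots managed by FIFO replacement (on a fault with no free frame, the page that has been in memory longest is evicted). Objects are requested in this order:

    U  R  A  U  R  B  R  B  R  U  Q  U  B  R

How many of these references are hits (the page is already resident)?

7

U: miss, frames {U}
R: miss, frames {U,R}
A: miss, frames {U,R,A}
U: hit
R: hit
B: miss, evict U, frames {R,A,B}
R: hit
B: hit
R: hit
U: miss, evict R, frames {A,B,U}
Q: miss, evict A, frames {B,U,Q}
U: hit
B: hit
R: miss, evict B, frames {U,Q,R}
Hits: 7.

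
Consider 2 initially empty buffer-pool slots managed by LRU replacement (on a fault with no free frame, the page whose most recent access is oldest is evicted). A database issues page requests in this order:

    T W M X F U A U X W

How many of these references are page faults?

9

T: fault, frames (T)
W: fault, frames (T W)
M: fault, evict T, frames (W M)
X: fault, evict W, frames (M X)
F: fault, evict M, frames (X F)
U: fault, evict X, frames (F U)
A: fault, evict F, frames (U A)
U: hit
X: fault, evict A, frames (U X)
W: fault, evict U, frames (X W)
Page faults: 9.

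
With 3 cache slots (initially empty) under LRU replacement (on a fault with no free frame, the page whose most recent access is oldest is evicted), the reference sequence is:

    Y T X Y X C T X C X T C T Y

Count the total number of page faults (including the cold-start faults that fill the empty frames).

Y → miss, frames {Y}
T → miss, frames {Y,T}
X → miss, frames {Y,T,X}
Y → hit
X → hit
C → miss, evict T, frames {Y,X,C}
T → miss, evict Y, frames {X,C,T}
X → hit
C → hit
X → hit
T → hit
C → hit
T → hit
Y → miss, evict X, frames {C,T,Y}
Page faults: 6.

6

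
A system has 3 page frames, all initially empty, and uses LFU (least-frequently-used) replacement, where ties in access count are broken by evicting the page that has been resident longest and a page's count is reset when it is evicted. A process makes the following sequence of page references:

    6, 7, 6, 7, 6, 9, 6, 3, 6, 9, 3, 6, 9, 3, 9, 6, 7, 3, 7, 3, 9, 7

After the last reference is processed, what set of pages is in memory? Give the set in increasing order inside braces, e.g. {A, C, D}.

{6, 7, 9}

6: miss, frames [6]
7: miss, frames [6, 7]
6: hit
7: hit
6: hit
9: miss, frames [6, 7, 9]
6: hit
3: miss, evict 9, frames [6, 7, 3]
6: hit
9: miss, evict 3, frames [6, 7, 9]
3: miss, evict 9, frames [6, 7, 3]
6: hit
9: miss, evict 3, frames [6, 7, 9]
3: miss, evict 9, frames [6, 7, 3]
9: miss, evict 3, frames [6, 7, 9]
6: hit
7: hit
3: miss, evict 9, frames [6, 7, 3]
7: hit
3: hit
9: miss, evict 3, frames [6, 7, 9]
7: hit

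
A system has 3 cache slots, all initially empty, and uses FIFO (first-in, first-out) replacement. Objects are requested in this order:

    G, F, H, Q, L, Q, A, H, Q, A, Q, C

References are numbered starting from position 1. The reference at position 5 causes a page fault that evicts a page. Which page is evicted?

pos 1: G → miss, frames [G]
pos 2: F → miss, frames [G, F]
pos 3: H → miss, frames [G, F, H]
pos 4: Q → miss, evict G, frames [F, H, Q]
pos 5: L → miss, evict F, frames [H, Q, L]
At position 5, page F is evicted.

F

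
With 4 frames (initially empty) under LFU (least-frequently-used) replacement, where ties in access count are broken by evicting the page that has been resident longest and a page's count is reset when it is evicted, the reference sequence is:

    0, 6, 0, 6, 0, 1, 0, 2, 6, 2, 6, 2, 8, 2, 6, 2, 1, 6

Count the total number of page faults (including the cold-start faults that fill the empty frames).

6

0 -> fault, frames (0)
6 -> fault, frames (0 6)
0 -> hit
6 -> hit
0 -> hit
1 -> fault, frames (0 6 1)
0 -> hit
2 -> fault, frames (0 6 1 2)
6 -> hit
2 -> hit
6 -> hit
2 -> hit
8 -> fault, evict 1, frames (0 6 2 8)
2 -> hit
6 -> hit
2 -> hit
1 -> fault, evict 8, frames (0 6 2 1)
6 -> hit
Page faults: 6.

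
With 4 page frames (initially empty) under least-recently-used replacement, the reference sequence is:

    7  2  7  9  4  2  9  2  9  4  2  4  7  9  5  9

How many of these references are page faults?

5

7 → miss, frames {7}
2 → miss, frames {7,2}
7 → hit
9 → miss, frames {2,7,9}
4 → miss, frames {2,7,9,4}
2 → hit
9 → hit
2 → hit
9 → hit
4 → hit
2 → hit
4 → hit
7 → hit
9 → hit
5 → miss, evict 2, frames {4,7,9,5}
9 → hit
Page faults: 5.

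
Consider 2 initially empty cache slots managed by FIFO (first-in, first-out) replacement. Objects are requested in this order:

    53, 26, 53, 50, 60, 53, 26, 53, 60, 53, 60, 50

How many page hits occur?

3

53: miss, frames [53]
26: miss, frames [53, 26]
53: hit
50: miss, evict 53, frames [26, 50]
60: miss, evict 26, frames [50, 60]
53: miss, evict 50, frames [60, 53]
26: miss, evict 60, frames [53, 26]
53: hit
60: miss, evict 53, frames [26, 60]
53: miss, evict 26, frames [60, 53]
60: hit
50: miss, evict 60, frames [53, 50]
Hits: 3.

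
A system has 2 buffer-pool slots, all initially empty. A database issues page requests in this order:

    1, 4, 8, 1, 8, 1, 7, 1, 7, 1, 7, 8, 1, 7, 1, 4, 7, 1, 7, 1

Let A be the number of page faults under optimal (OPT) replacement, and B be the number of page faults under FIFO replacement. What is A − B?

Under OPT: F F F . . . F . . . . F . F . F . F . . → 8 faults.
Under FIFO: F F F F . . F . . . . F F F . F . F F . → 11 faults.
A − B = 8 − 11 = -3.

-3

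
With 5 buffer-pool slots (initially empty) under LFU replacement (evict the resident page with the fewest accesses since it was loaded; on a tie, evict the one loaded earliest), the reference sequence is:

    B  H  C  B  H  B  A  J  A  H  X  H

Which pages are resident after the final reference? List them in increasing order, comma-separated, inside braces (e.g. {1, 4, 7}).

{A, B, H, J, X}

B → miss, frames {B}
H → miss, frames {B,H}
C → miss, frames {B,H,C}
B → hit
H → hit
B → hit
A → miss, frames {B,H,C,A}
J → miss, frames {B,H,C,A,J}
A → hit
H → hit
X → miss, evict C, frames {B,H,A,J,X}
H → hit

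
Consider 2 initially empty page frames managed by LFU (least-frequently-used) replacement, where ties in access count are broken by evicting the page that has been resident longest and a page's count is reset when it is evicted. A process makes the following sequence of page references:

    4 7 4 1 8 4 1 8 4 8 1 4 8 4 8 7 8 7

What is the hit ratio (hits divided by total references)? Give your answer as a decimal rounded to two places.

4: fault, frames [4]
7: fault, frames [4, 7]
4: hit
1: fault, evict 7, frames [4, 1]
8: fault, evict 1, frames [4, 8]
4: hit
1: fault, evict 8, frames [4, 1]
8: fault, evict 1, frames [4, 8]
4: hit
8: hit
1: fault, evict 8, frames [4, 1]
4: hit
8: fault, evict 1, frames [4, 8]
4: hit
8: hit
7: fault, evict 8, frames [4, 7]
8: fault, evict 7, frames [4, 8]
7: fault, evict 8, frames [4, 7]
Hits: 7 of 18 references → 7/18 = 0.3889.

0.39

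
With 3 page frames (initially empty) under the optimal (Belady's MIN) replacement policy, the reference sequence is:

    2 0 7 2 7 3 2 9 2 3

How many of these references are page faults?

5

2 → fault, frames {2}
0 → fault, frames {2,0}
7 → fault, frames {2,0,7}
2 → hit
7 → hit
3 → fault, evict 7, frames {2,0,3}
2 → hit
9 → fault, evict 0, frames {2,3,9}
2 → hit
3 → hit
Page faults: 5.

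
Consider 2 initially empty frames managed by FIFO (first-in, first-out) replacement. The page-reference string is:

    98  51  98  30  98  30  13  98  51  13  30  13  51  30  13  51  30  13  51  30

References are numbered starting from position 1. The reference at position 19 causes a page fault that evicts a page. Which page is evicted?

pos 1: 98 → fault, frames [98]
pos 2: 51 → fault, frames [98, 51]
pos 3: 98 → hit
pos 4: 30 → fault, evict 98, frames [51, 30]
pos 5: 98 → fault, evict 51, frames [30, 98]
pos 6: 30 → hit
pos 7: 13 → fault, evict 30, frames [98, 13]
pos 8: 98 → hit
pos 9: 51 → fault, evict 98, frames [13, 51]
pos 10: 13 → hit
pos 11: 30 → fault, evict 13, frames [51, 30]
pos 12: 13 → fault, evict 51, frames [30, 13]
pos 13: 51 → fault, evict 30, frames [13, 51]
pos 14: 30 → fault, evict 13, frames [51, 30]
pos 15: 13 → fault, evict 51, frames [30, 13]
pos 16: 51 → fault, evict 30, frames [13, 51]
pos 17: 30 → fault, evict 13, frames [51, 30]
pos 18: 13 → fault, evict 51, frames [30, 13]
pos 19: 51 → fault, evict 30, frames [13, 51]
At position 19, page 30 is evicted.

30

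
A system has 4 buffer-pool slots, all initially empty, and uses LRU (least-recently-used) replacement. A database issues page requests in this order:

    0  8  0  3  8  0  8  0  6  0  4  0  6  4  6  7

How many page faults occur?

0: miss, frames (0)
8: miss, frames (0 8)
0: hit
3: miss, frames (8 0 3)
8: hit
0: hit
8: hit
0: hit
6: miss, frames (3 8 0 6)
0: hit
4: miss, evict 3, frames (8 6 0 4)
0: hit
6: hit
4: hit
6: hit
7: miss, evict 8, frames (0 4 6 7)
Page faults: 6.

6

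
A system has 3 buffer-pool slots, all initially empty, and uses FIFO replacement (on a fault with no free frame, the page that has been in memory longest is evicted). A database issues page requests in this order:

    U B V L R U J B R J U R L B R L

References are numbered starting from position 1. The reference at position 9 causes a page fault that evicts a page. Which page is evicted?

pos 1: U: fault, frames [U]
pos 2: B: fault, frames [U, B]
pos 3: V: fault, frames [U, B, V]
pos 4: L: fault, evict U, frames [B, V, L]
pos 5: R: fault, evict B, frames [V, L, R]
pos 6: U: fault, evict V, frames [L, R, U]
pos 7: J: fault, evict L, frames [R, U, J]
pos 8: B: fault, evict R, frames [U, J, B]
pos 9: R: fault, evict U, frames [J, B, R]
At position 9, page U is evicted.

U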